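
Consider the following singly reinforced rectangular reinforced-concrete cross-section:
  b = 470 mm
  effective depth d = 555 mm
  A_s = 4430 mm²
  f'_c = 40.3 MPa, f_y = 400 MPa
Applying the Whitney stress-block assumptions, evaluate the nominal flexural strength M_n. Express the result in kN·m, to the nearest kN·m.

M_n ≈ 886 kN·m

T = A_s f_y = 4430 × 400 = 1772000 N = 1772 kN.
From C = T: a = T/(0.85 f'_c b) = 1772000/(0.85 × 40.3 × 470) = 110.06 mm.
M_n = T(d − a/2) = 1772 kN × (555 − 55.03) mm = 885.95 kN·m.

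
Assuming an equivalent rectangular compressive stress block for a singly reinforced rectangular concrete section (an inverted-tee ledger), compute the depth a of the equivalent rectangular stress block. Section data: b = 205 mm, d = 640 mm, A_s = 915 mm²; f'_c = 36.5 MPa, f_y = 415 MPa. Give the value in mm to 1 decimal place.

a ≈ 59.7 mm

T = A_s f_y = 915 × 415 = 379725 N = 379.725 kN.
Setting C = 0.85 f'_c a b equal to T: a = 379725/(0.85 × 36.5 × 205) = 59.7 mm.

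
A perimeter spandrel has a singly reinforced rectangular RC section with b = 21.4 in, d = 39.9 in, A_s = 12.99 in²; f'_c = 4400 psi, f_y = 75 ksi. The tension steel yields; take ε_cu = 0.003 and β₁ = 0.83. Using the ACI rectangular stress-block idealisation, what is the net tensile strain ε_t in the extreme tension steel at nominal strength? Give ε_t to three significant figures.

ε_t ≈ 0.00516

a = A_s f_y/(0.85 f'_c b) = 12.173 in.
β₁ = 0.83, so c = a/β₁ = 12.173/0.83 = 14.666 in.
From the linear strain diagram with ε_cu = 0.003: ε_t = 0.003 (d − c)/c = 0.003 × (39.9 − 14.666)/14.666 = 0.00516.
Since ε_t ≥ 0.005, the section is tension-controlled.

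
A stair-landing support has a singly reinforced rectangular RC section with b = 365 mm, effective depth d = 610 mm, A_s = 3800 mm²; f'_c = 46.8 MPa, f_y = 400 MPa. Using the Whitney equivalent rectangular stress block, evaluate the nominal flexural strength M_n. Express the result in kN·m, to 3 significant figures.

T = A_s f_y = 3800 × 400 = 1520000 N = 1520 kN.
From C = T: a = T/(0.85 f'_c b) = 1520000/(0.85 × 46.8 × 365) = 104.69 mm.
M_n = T(d − a/2) = 1520 kN × (610 − 52.345) mm = 847.64 kN·m.

M_n ≈ 848 kN·m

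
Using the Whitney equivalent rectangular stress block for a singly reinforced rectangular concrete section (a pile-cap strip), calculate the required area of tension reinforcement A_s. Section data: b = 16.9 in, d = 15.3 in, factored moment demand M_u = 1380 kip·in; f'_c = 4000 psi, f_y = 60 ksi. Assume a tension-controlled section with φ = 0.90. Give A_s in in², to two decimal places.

M_n = M_u/φ = 1380/0.90 = 1533.33 kip·in.
From M_n = 0.85 f'_c a b (d − a/2):
a = d − √(d² − 2M_n/(0.85 f'_c b)) = 15.3 − √(15.3² − 2 × 1533.33/(0.85 × 4 × 16.9)) = 1.857 in.
A_s = 0.85 f'_c a b / f_y = 0.85 × 4 × 1.857 × 16.9 / 60 = 1.778 in².

A_s ≈ 1.78 in²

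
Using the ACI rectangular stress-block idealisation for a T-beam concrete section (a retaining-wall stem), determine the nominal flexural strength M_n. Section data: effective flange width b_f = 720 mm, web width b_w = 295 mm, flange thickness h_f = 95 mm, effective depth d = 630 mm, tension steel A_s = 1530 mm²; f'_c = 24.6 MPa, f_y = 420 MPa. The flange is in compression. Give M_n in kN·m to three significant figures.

M_n ≈ 391 kN·m

Tension: T = A_s f_y = 1530 × 420 = 642600 N.
Try a within the flange: a = T/(0.85 f'_c b_f) = 642600/(0.85 × 24.6 × 720) = 42.68 mm.
Since a = 42.68 ≤ h_f = 95 mm, the stress block lies entirely in the flange; analyse as a rectangular beam of width b_f.
M_n = T(d − a/2) = 642600 × (630 − 21.34) = 391.12 × 10⁶ N·mm.
M_n = 391.12 kN·m.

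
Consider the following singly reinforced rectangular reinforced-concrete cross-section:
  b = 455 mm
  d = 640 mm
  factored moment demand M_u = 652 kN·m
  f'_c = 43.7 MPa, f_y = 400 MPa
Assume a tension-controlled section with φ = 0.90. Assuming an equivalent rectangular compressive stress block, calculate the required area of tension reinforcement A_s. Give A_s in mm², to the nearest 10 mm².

A_s ≈ 3000 mm²

M_n = M_u/φ = 652/0.90 = 724.444 kN·m.
With M_n = 0.85 f'_c a b (d − a/2), solve the quadratic for a:
a = d − √(d² − 2M_n/(0.85 f'_c b)) = 640 − √(640² − 2 × 724.444×10⁶/(0.85 × 43.7 × 455)) = 70.90 mm.
A_s = 0.85 f'_c a b / f_y = 0.85 × 43.7 × 70.90 × 455 / 400 = 2995.7 mm².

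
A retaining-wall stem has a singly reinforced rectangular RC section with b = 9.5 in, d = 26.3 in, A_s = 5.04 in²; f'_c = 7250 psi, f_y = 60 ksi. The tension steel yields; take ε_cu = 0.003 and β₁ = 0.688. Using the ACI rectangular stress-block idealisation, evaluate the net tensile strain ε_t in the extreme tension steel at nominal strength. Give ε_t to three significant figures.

ε_t ≈ 0.00751

a = A_s f_y/(0.85 f'_c b) = 5.165 in.
β₁ = 0.688, so c = a/β₁ = 5.165/0.688 = 7.507 in.
From the linear strain diagram with ε_cu = 0.003: ε_t = 0.003 (d − c)/c = 0.003 × (26.3 − 7.507)/7.507 = 0.00751.
Since ε_t ≥ 0.005, the section is tension-controlled.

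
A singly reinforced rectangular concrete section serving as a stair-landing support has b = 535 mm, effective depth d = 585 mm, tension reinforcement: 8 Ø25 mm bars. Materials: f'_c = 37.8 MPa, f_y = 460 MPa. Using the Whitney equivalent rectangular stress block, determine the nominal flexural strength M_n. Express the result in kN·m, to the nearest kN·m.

A_s = 8 × 491 = 3928 mm².
T = A_s f_y = 3928 × 460 = 1806880 N = 1806.88 kN.
From C = T: a = T/(0.85 f'_c b) = 1806880/(0.85 × 37.8 × 535) = 105.12 mm.
M_n = T(d − a/2) = 1806.88 kN × (585 − 52.56) mm = 962.06 kN·m.

M_n ≈ 962 kN·m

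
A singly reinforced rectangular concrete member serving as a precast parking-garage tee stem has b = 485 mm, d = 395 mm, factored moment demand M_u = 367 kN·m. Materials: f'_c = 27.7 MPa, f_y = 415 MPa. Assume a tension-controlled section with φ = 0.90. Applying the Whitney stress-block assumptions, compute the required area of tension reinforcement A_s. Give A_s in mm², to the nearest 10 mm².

A_s ≈ 2870 mm²

M_n = M_u/φ = 367/0.90 = 407.778 kN·m.
With M_n = 0.85 f'_c a b (d − a/2), solve the quadratic for a:
a = d − √(d² − 2M_n/(0.85 f'_c b)) = 395 − √(395² − 2 × 407.778×10⁶/(0.85 × 27.7 × 485)) = 104.13 mm.
A_s = 0.85 f'_c a b / f_y = 0.85 × 27.7 × 104.13 × 485 / 415 = 2865.3 mm².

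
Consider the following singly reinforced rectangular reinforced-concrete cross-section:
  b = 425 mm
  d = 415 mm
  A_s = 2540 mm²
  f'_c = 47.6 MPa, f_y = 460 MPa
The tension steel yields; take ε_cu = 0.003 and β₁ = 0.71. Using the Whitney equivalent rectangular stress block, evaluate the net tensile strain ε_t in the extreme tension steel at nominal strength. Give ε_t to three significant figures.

a = A_s f_y/(0.85 f'_c b) = 67.95 mm.
β₁ = 0.71, so c = a/β₁ = 67.95/0.71 = 95.70 mm.
From the linear strain diagram with ε_cu = 0.003: ε_t = 0.003 (d − c)/c = 0.003 × (415 − 95.70)/95.70 = 0.0100.
Since ε_t ≥ 0.005, the section is tension-controlled.

ε_t ≈ 0.0100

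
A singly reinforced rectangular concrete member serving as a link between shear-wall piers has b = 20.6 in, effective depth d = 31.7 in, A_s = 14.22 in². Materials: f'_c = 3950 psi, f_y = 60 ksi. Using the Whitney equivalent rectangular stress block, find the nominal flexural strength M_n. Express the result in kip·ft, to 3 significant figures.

M_n ≈ 1820 kip·ft

T = A_s f_y = 14.22 × 60 = 853.2 kips.
a = T/(0.85 f'_c b) = 853.2/(0.85 × 3.95 × 20.6) = 12.336 in.
M_n = T(d − a/2) = 853.2 × (31.7 − 6.168) = 21783.9 kip·in = 21783.9/12 = 1815.33 kip·ft.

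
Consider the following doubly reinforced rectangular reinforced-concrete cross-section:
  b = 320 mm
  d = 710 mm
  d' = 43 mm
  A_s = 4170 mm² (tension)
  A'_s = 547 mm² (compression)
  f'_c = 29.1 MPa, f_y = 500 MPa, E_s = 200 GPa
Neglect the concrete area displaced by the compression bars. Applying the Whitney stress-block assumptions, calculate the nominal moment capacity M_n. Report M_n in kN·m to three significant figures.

Assume both tension and compression steel yield.
Net tension couple steel: A_s − A'_s = 3623 mm².
a = (A_s − A'_s) f_y / (0.85 f'_c b) = 1811500/(0.85 × 29.1 × 320) = 228.86 mm.
c = a/β₁ = 228.86/0.842 = 271.81 mm; ε'_s = 0.003(c − d')/c = 0.0025 ≥ f_y/E_s = 0.0025, so compression steel does yield.
M_n = (A_s − A'_s) f_y (d − a/2) + A'_s f_y (d − d') = [1811500 × (710 − 114.43) + 273500 × (710 − 43)] × 10⁻⁶ = 1078.88 + 182.42 = 1261.30 kN·m.

M_n ≈ 1260 kN·m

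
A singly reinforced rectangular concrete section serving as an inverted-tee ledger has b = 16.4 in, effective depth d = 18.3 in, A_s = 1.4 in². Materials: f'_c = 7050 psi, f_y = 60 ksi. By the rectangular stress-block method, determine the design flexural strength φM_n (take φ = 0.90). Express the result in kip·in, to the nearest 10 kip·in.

φM_n ≈ 1350 kip·in

T = A_s f_y = 1.4 × 60 = 84 kips.
a = T/(0.85 f'_c b) = 84/(0.85 × 7.05 × 16.4) = 0.855 in.
M_n = T(d − a/2) = 84 × (18.3 − 0.4275) = 1501.3 kip·in.
φM_n = 0.90 × 1501.3 = 1351.2 kip·in.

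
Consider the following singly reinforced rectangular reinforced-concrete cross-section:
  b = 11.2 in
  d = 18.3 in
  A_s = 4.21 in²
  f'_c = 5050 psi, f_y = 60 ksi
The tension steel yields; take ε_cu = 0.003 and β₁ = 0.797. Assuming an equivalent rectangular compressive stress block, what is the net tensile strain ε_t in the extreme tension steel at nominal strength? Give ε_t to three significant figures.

ε_t ≈ 0.00533

a = A_s f_y/(0.85 f'_c b) = 5.254 in.
β₁ = 0.797, so c = a/β₁ = 5.254/0.797 = 6.592 in.
From the linear strain diagram with ε_cu = 0.003: ε_t = 0.003 (d − c)/c = 0.003 × (18.3 − 6.592)/6.592 = 0.00533.
Since ε_t ≥ 0.005, the section is tension-controlled.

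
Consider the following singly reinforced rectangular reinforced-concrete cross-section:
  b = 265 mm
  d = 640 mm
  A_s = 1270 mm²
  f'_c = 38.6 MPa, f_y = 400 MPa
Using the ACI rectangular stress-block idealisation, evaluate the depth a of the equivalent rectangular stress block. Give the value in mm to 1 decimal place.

T = A_s f_y = 1270 × 400 = 508000 N = 508 kN.
Setting C = 0.85 f'_c a b equal to T: a = 508000/(0.85 × 38.6 × 265) = 58.4 mm.

a ≈ 58.4 mm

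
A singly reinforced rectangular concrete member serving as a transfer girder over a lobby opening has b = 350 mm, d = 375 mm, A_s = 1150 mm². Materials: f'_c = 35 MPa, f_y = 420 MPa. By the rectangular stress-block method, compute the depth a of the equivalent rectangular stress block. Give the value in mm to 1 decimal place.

T = A_s f_y = 1150 × 420 = 483000 N = 483 kN.
Setting C = 0.85 f'_c a b equal to T: a = 483000/(0.85 × 35 × 350) = 46.4 mm.

a ≈ 46.4 mm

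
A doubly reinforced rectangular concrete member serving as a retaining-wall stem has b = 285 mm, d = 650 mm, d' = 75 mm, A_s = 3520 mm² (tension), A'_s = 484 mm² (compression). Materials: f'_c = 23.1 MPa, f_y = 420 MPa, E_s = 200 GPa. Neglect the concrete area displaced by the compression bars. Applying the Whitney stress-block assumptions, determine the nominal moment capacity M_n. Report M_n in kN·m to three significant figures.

M_n ≈ 800 kN·m

Assume both tension and compression steel yield.
Net tension couple steel: A_s − A'_s = 3036 mm².
a = (A_s − A'_s) f_y / (0.85 f'_c b) = 1275120/(0.85 × 23.1 × 285) = 227.86 mm.
c = a/β₁ = 227.86/0.85 = 268.07 mm; ε'_s = 0.003(c − d')/c = 0.0022 ≥ f_y/E_s = 0.0021, so compression steel does yield.
M_n = (A_s − A'_s) f_y (d − a/2) + A'_s f_y (d − d') = [1275120 × (650 − 113.93) + 203280 × (650 − 75)] × 10⁻⁶ = 683.55 + 116.89 = 800.44 kN·m.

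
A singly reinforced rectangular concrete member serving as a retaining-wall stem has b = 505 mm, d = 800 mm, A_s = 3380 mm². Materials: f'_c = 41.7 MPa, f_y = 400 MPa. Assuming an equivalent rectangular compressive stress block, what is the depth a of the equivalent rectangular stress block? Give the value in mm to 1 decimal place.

a ≈ 75.5 mm

T = A_s f_y = 3380 × 400 = 1352000 N = 1352 kN.
Setting C = 0.85 f'_c a b equal to T: a = 1352000/(0.85 × 41.7 × 505) = 75.5 mm.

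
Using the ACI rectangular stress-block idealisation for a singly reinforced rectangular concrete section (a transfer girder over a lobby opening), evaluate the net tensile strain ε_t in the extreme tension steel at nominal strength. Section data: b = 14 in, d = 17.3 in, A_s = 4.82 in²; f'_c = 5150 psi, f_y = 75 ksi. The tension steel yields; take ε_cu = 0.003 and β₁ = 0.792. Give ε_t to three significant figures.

ε_t ≈ 0.00397

a = A_s f_y/(0.85 f'_c b) = 5.899 in.
β₁ = 0.792, so c = a/β₁ = 5.899/0.792 = 7.448 in.
From the linear strain diagram with ε_cu = 0.003: ε_t = 0.003 (d − c)/c = 0.003 × (17.3 − 7.448)/7.448 = 0.00397.
ε_t < 0.004 — the section is over-reinforced for flexure under ACI limits.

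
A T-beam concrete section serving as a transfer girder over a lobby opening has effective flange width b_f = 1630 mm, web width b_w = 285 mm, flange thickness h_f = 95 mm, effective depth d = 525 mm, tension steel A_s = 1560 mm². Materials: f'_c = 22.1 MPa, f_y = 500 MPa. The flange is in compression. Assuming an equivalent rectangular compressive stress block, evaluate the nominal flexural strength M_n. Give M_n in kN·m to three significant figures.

Tension: T = A_s f_y = 1560 × 500 = 780000 N.
Try a within the flange: a = T/(0.85 f'_c b_f) = 780000/(0.85 × 22.1 × 1630) = 25.47 mm.
Since a = 25.47 ≤ h_f = 95 mm, the stress block lies entirely in the flange; analyse as a rectangular beam of width b_f.
M_n = T(d − a/2) = 780000 × (525 − 12.735) = 399.57 × 10⁶ N·mm.
M_n = 399.57 kN·m.

M_n ≈ 400 kN·m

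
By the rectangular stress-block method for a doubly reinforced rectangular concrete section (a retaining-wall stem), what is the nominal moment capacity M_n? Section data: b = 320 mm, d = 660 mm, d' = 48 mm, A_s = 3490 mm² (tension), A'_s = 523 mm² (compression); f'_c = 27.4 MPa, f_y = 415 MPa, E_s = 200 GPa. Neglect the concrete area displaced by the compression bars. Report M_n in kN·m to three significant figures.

M_n ≈ 844 kN·m

Assume both tension and compression steel yield.
Net tension couple steel: A_s − A'_s = 2967 mm².
a = (A_s − A'_s) f_y / (0.85 f'_c b) = 1231305/(0.85 × 27.4 × 320) = 165.21 mm.
c = a/β₁ = 165.21/0.85 = 194.36 mm; ε'_s = 0.003(c − d')/c = 0.0023 ≥ f_y/E_s = 0.0021, so compression steel does yield.
M_n = (A_s − A'_s) f_y (d − a/2) + A'_s f_y (d − d') = [1231305 × (660 − 82.605) + 217045 × (660 − 48)] × 10⁻⁶ = 710.95 + 132.83 = 843.78 kN·m.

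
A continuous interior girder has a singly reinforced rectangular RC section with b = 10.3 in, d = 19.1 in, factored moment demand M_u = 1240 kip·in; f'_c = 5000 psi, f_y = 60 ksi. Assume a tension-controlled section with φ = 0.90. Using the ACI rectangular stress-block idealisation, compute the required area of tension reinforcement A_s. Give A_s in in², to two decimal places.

A_s ≈ 1.26 in²

M_n = M_u/φ = 1240/0.90 = 1377.78 kip·in.
From M_n = 0.85 f'_c a b (d − a/2):
a = d − √(d² − 2M_n/(0.85 f'_c b)) = 19.1 − √(19.1² − 2 × 1377.78/(0.85 × 5 × 10.3)) = 1.726 in.
A_s = 0.85 f'_c a b / f_y = 0.85 × 5 × 1.726 × 10.3 / 60 = 1.259 in².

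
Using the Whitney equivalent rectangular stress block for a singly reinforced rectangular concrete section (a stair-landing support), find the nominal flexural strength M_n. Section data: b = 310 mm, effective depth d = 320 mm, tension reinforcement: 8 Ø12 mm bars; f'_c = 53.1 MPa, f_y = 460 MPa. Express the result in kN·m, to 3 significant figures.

A_s = 8 × 113 = 904 mm².
T = A_s f_y = 904 × 460 = 415840 N = 415.84 kN.
From C = T: a = T/(0.85 f'_c b) = 415840/(0.85 × 53.1 × 310) = 29.72 mm.
M_n = T(d − a/2) = 415.84 kN × (320 − 14.86) mm = 126.89 kN·m.

M_n ≈ 127 kN·m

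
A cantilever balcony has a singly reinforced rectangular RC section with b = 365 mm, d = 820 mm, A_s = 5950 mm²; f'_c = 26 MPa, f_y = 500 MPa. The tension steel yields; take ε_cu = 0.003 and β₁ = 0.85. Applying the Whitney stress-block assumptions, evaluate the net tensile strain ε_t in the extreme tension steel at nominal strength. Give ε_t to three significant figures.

ε_t ≈ 0.00267

a = A_s f_y/(0.85 f'_c b) = 368.81 mm.
β₁ = 0.85, so c = a/β₁ = 368.81/0.85 = 433.89 mm.
From the linear strain diagram with ε_cu = 0.003: ε_t = 0.003 (d − c)/c = 0.003 × (820 − 433.89)/433.89 = 0.00267.
ε_t < 0.004 — the section is over-reinforced for flexure under ACI limits.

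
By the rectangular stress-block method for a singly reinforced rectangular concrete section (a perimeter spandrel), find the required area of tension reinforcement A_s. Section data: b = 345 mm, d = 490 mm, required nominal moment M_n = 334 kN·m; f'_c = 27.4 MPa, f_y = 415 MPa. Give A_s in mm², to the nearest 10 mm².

A_s ≈ 1820 mm²

With M_n = 0.85 f'_c a b (d − a/2), solve the quadratic for a:
a = d − √(d² − 2M_n/(0.85 f'_c b)) = 490 − √(490² − 2 × 334×10⁶/(0.85 × 27.4 × 345)) = 93.81 mm.
A_s = 0.85 f'_c a b / f_y = 0.85 × 27.4 × 93.81 × 345 / 415 = 1816.3 mm².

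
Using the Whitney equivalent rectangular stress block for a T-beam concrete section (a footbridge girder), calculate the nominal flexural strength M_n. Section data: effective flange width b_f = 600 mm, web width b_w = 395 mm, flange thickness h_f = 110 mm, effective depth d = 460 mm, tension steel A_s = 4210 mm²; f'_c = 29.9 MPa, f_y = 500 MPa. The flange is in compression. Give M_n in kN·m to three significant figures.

Tension: T = A_s f_y = 4210 × 500 = 2105000 N.
Try a within the flange: a = T/(0.85 f'_c b_f) = 2105000/(0.85 × 29.9 × 600) = 138.04 mm.
a = 138.04 > h_f = 110 mm: the block extends into the web. Split into flange-overhang and web parts.
C_f = 0.85 f'_c (b_f − b_w) h_f = 0.85 × 29.9 × (600 − 395) × 110 = 573108 N.
Remaining web compression depth: a_w = (T − C_f)/(0.85 f'_c b_w) = (2105000 − 573108)/(0.85 × 29.9 × 395) = 152.60 mm.
M_n = C_f(d − h_f/2) + (T − C_f)(d − a_w/2) = 573108 × (460 − 55) + 1531892 × (460 − 76.3) = 232.11 + 587.79 = 819.90 × 10⁶ N·mm.
M_n = 819.90 kN·m.

M_n ≈ 820 kN·m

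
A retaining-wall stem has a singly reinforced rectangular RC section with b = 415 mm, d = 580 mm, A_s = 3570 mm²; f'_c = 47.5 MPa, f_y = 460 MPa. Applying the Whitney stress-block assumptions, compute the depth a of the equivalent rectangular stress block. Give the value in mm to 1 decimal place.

T = A_s f_y = 3570 × 460 = 1642200 N = 1642.2 kN.
Setting C = 0.85 f'_c a b equal to T: a = 1642200/(0.85 × 47.5 × 415) = 98.0 mm.

a ≈ 98.0 mm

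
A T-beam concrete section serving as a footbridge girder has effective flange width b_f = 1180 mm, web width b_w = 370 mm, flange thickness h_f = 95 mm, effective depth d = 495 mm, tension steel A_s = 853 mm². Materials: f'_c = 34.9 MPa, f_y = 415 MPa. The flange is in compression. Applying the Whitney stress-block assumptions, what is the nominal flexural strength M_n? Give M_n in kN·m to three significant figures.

Tension: T = A_s f_y = 853 × 415 = 353995 N.
Try a within the flange: a = T/(0.85 f'_c b_f) = 353995/(0.85 × 34.9 × 1180) = 10.11 mm.
Since a = 10.11 ≤ h_f = 95 mm, the stress block lies entirely in the flange; analyse as a rectangular beam of width b_f.
M_n = T(d − a/2) = 353995 × (495 − 5.055) = 173.44 × 10⁶ N·mm.
M_n = 173.44 kN·m.

M_n ≈ 173 kN·m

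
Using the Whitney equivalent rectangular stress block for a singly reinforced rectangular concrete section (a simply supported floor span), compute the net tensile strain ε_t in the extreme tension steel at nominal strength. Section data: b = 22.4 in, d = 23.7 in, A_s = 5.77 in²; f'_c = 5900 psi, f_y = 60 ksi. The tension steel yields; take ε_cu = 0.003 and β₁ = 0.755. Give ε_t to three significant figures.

a = A_s f_y/(0.85 f'_c b) = 3.082 in.
β₁ = 0.755, so c = a/β₁ = 3.082/0.755 = 4.082 in.
From the linear strain diagram with ε_cu = 0.003: ε_t = 0.003 (d − c)/c = 0.003 × (23.7 − 4.082)/4.082 = 0.0144.
Since ε_t ≥ 0.005, the section is tension-controlled.

ε_t ≈ 0.0144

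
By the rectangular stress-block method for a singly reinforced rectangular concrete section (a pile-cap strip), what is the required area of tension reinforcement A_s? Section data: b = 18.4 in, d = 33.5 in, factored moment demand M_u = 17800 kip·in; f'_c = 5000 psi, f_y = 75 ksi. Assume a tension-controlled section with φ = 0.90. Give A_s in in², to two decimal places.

M_n = M_u/φ = 17800/0.90 = 19777.8 kip·in.
From M_n = 0.85 f'_c a b (d − a/2):
a = d − √(d² − 2M_n/(0.85 f'_c b)) = 33.5 − √(33.5² − 2 × 19777.8/(0.85 × 5 × 18.4)) = 8.672 in.
A_s = 0.85 f'_c a b / f_y = 0.85 × 5 × 8.672 × 18.4 / 75 = 9.042 in².

A_s ≈ 9.04 in²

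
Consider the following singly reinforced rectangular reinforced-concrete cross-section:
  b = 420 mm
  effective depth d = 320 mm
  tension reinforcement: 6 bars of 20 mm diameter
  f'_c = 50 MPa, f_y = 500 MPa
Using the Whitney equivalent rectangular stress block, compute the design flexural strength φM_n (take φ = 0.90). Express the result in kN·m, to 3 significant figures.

A_s = 6 × 314 = 1884 mm².
T = A_s f_y = 1884 × 500 = 942000 N = 942 kN.
From C = T: a = T/(0.85 f'_c b) = 942000/(0.85 × 50 × 420) = 52.77 mm.
M_n = T(d − a/2) = 942 kN × (320 − 26.385) mm = 276.59 kN·m.
φM_n = 0.90 × 276.59 = 248.93 kN·m.

φM_n ≈ 249 kN·m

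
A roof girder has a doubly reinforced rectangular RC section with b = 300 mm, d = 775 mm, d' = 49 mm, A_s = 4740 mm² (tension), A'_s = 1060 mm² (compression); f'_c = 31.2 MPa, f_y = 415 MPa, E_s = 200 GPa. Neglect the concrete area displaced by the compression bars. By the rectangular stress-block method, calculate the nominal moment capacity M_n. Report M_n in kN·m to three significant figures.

M_n ≈ 1360 kN·m

Assume both tension and compression steel yield.
Net tension couple steel: A_s − A'_s = 3680 mm².
a = (A_s − A'_s) f_y / (0.85 f'_c b) = 1527200/(0.85 × 31.2 × 300) = 191.96 mm.
c = a/β₁ = 191.96/0.827 = 232.12 mm; ε'_s = 0.003(c − d')/c = 0.0024 ≥ f_y/E_s = 0.0021, so compression steel does yield.
M_n = (A_s − A'_s) f_y (d − a/2) + A'_s f_y (d − d') = [1527200 × (775 − 95.98) + 439900 × (775 − 49)] × 10⁻⁶ = 1037.00 + 319.37 = 1356.37 kN·m.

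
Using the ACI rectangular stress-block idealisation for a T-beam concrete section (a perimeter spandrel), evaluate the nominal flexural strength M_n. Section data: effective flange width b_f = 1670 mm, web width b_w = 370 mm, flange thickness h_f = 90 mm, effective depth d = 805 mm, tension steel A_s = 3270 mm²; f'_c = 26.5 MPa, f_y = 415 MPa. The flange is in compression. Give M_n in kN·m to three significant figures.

Tension: T = A_s f_y = 3270 × 415 = 1357050 N.
Try a within the flange: a = T/(0.85 f'_c b_f) = 1357050/(0.85 × 26.5 × 1670) = 36.08 mm.
Since a = 36.08 ≤ h_f = 90 mm, the stress block lies entirely in the flange; analyse as a rectangular beam of width b_f.
M_n = T(d − a/2) = 1357050 × (805 − 18.04) = 1067.94 × 10⁶ N·mm.
M_n = 1067.94 kN·m.

M_n ≈ 1070 kN·m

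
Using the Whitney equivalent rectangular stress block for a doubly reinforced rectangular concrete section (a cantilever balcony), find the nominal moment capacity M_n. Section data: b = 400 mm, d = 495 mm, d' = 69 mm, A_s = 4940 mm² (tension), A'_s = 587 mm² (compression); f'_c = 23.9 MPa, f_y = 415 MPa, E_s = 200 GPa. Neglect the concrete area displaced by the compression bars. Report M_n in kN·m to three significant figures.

Assume both tension and compression steel yield.
Net tension couple steel: A_s − A'_s = 4353 mm².
a = (A_s − A'_s) f_y / (0.85 f'_c b) = 1806495/(0.85 × 23.9 × 400) = 222.31 mm.
c = a/β₁ = 222.31/0.85 = 261.54 mm; ε'_s = 0.003(c − d')/c = 0.0022 ≥ f_y/E_s = 0.0021, so compression steel does yield.
M_n = (A_s − A'_s) f_y (d − a/2) + A'_s f_y (d − d') = [1806495 × (495 − 111.155) + 243605 × (495 − 69)] × 10⁻⁶ = 693.41 + 103.78 = 797.19 kN·m.

M_n ≈ 797 kN·m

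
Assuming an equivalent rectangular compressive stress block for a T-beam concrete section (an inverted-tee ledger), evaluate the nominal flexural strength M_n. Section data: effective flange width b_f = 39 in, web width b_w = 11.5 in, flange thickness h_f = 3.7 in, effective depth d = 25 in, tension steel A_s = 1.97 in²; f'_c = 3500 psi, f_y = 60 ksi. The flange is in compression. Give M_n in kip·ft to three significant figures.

M_n ≈ 241 kip·ft

Tension: T = A_s f_y = 1.97 × 60 = 118.2 kips.
Try a within the flange: a = T/(0.85 f'_c b_f) = 118.2/(0.85 × 3.5 × 39) = 1.019 in.
Since a = 1.019 ≤ h_f = 3.7 in, the stress block lies entirely in the flange; analyse as a rectangular beam of width b_f.
M_n = T(d − a/2) = 118.2 × (25 − 0.5095) = 2894.8 kip·in.
M_n = 2894.8/12 = 241.23 kip·ft.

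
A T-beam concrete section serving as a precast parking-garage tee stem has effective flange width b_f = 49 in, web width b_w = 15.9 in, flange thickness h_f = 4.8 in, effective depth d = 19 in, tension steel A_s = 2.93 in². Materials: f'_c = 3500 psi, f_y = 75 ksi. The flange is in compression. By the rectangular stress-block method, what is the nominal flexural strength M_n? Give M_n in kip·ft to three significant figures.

Tension: T = A_s f_y = 2.93 × 75 = 219.75 kips.
Try a within the flange: a = T/(0.85 f'_c b_f) = 219.75/(0.85 × 3.5 × 49) = 1.507 in.
Since a = 1.507 ≤ h_f = 4.8 in, the stress block lies entirely in the flange; analyse as a rectangular beam of width b_f.
M_n = T(d − a/2) = 219.75 × (19 − 0.7535) = 4009.7 kip·in.
M_n = 4009.7/12 = 334.14 kip·ft.

M_n ≈ 334 kip·ft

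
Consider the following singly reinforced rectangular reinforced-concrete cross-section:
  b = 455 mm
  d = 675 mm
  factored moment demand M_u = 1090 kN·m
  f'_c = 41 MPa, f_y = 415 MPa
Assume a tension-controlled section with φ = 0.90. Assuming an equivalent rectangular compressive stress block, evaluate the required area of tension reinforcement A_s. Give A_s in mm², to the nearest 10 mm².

A_s ≈ 4760 mm²

M_n = M_u/φ = 1090/0.90 = 1211.11 kN·m.
With M_n = 0.85 f'_c a b (d − a/2), solve the quadratic for a:
a = d − √(d² − 2M_n/(0.85 f'_c b)) = 675 − √(675² − 2 × 1211.11×10⁶/(0.85 × 41 × 455)) = 124.67 mm.
A_s = 0.85 f'_c a b / f_y = 0.85 × 41 × 124.67 × 455 / 415 = 4763.5 mm².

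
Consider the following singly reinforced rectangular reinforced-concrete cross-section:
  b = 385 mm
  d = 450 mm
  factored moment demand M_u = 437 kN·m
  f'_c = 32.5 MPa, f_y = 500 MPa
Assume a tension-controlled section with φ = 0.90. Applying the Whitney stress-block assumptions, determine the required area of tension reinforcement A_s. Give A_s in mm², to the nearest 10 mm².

M_n = M_u/φ = 437/0.90 = 485.556 kN·m.
With M_n = 0.85 f'_c a b (d − a/2), solve the quadratic for a:
a = d − √(d² − 2M_n/(0.85 f'_c b)) = 450 − √(450² − 2 × 485.556×10⁶/(0.85 × 32.5 × 385)) = 116.54 mm.
A_s = 0.85 f'_c a b / f_y = 0.85 × 32.5 × 116.54 × 385 / 500 = 2479.0 mm².

A_s ≈ 2480 mm²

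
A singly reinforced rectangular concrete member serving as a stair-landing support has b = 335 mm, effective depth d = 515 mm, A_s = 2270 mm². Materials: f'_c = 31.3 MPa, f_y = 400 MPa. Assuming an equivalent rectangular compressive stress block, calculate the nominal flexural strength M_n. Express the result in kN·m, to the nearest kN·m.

M_n ≈ 421 kN·m

T = A_s f_y = 2270 × 400 = 908000 N = 908 kN.
From C = T: a = T/(0.85 f'_c b) = 908000/(0.85 × 31.3 × 335) = 101.88 mm.
M_n = T(d − a/2) = 908 kN × (515 − 50.94) mm = 421.37 kN·m.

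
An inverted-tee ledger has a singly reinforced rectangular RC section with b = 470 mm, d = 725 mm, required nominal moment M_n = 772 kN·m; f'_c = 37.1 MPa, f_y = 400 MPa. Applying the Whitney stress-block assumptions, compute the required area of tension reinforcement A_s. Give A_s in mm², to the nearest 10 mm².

With M_n = 0.85 f'_c a b (d − a/2), solve the quadratic for a:
a = d − √(d² − 2M_n/(0.85 f'_c b)) = 725 − √(725² − 2 × 772×10⁶/(0.85 × 37.1 × 470)) = 75.81 mm.
A_s = 0.85 f'_c a b / f_y = 0.85 × 37.1 × 75.81 × 470 / 400 = 2809.0 mm².

A_s ≈ 2810 mm²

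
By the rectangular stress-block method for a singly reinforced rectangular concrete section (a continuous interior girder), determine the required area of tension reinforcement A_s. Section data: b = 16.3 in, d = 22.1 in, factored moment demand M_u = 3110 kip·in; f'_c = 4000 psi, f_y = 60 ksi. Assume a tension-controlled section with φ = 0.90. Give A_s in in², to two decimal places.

A_s ≈ 2.80 in²

M_n = M_u/φ = 3110/0.90 = 3455.56 kip·in.
From M_n = 0.85 f'_c a b (d − a/2):
a = d − √(d² − 2M_n/(0.85 f'_c b)) = 22.1 − √(22.1² − 2 × 3455.56/(0.85 × 4 × 16.3)) = 3.029 in.
A_s = 0.85 f'_c a b / f_y = 0.85 × 4 × 3.029 × 16.3 / 60 = 2.798 in².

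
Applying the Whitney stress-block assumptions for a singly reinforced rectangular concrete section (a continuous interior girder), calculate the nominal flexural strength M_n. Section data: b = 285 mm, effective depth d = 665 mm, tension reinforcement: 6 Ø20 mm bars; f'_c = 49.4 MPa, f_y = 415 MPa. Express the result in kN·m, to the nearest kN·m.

A_s = 6 × 314 = 1884 mm².
T = A_s f_y = 1884 × 415 = 781860 N = 781.86 kN.
From C = T: a = T/(0.85 f'_c b) = 781860/(0.85 × 49.4 × 285) = 65.33 mm.
M_n = T(d − a/2) = 781.86 kN × (665 − 32.665) mm = 494.40 kN·m.

M_n ≈ 494 kN·m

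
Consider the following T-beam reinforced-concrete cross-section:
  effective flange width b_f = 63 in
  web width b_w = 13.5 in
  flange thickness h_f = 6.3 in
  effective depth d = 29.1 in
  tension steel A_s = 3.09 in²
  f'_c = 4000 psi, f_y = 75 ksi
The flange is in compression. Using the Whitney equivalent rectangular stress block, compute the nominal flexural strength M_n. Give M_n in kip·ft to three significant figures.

Tension: T = A_s f_y = 3.09 × 75 = 231.75 kips.
Try a within the flange: a = T/(0.85 f'_c b_f) = 231.75/(0.85 × 4 × 63) = 1.082 in.
Since a = 1.082 ≤ h_f = 6.3 in, the stress block lies entirely in the flange; analyse as a rectangular beam of width b_f.
M_n = T(d − a/2) = 231.75 × (29.1 − 0.541) = 6618.5 kip·in.
M_n = 6618.5/12 = 551.54 kip·ft.

M_n ≈ 552 kip·ft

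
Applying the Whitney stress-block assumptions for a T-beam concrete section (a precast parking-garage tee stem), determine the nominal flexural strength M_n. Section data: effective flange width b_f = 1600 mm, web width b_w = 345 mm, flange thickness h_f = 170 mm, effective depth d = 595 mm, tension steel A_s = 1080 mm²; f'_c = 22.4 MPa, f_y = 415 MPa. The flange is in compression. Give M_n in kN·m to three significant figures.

M_n ≈ 263 kN·m

Tension: T = A_s f_y = 1080 × 415 = 448200 N.
Try a within the flange: a = T/(0.85 f'_c b_f) = 448200/(0.85 × 22.4 × 1600) = 14.71 mm.
Since a = 14.71 ≤ h_f = 170 mm, the stress block lies entirely in the flange; analyse as a rectangular beam of width b_f.
M_n = T(d − a/2) = 448200 × (595 − 7.355) = 263.38 × 10⁶ N·mm.
M_n = 263.38 kN·m.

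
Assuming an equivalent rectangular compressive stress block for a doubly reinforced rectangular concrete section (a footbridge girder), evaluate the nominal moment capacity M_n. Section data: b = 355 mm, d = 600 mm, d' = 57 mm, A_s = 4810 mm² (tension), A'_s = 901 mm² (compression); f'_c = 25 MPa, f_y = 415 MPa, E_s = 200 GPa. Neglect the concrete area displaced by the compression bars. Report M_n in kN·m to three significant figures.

Assume both tension and compression steel yield.
Net tension couple steel: A_s − A'_s = 3909 mm².
a = (A_s − A'_s) f_y / (0.85 f'_c b) = 1622235/(0.85 × 25 × 355) = 215.04 mm.
c = a/β₁ = 215.04/0.85 = 252.99 mm; ε'_s = 0.003(c − d')/c = 0.0023 ≥ f_y/E_s = 0.0021, so compression steel does yield.
M_n = (A_s − A'_s) f_y (d − a/2) + A'_s f_y (d − d') = [1622235 × (600 − 107.52) + 373915 × (600 − 57)] × 10⁻⁶ = 798.92 + 203.04 = 1001.96 kN·m.

M_n ≈ 1000 kN·m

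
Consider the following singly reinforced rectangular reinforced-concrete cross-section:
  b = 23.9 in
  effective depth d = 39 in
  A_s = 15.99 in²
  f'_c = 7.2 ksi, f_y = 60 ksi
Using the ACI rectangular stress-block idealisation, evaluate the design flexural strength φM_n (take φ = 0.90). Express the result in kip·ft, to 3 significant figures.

φM_n ≈ 2570 kip·ft

T = A_s f_y = 15.99 × 60 = 959.4 kips.
a = T/(0.85 f'_c b) = 959.4/(0.85 × 7.2 × 23.9) = 6.559 in.
M_n = T(d − a/2) = 959.4 × (39 − 3.2795) = 34270.2 kip·in = 34270.2/12 = 2855.85 kip·ft.
φM_n = 0.90 × 2855.85 = 2570.27 kip·ft.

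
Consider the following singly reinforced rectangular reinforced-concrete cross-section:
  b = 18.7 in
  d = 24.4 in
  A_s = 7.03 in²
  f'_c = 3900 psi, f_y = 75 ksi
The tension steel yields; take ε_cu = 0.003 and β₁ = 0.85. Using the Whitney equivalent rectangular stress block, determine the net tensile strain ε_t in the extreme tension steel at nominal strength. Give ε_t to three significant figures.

ε_t ≈ 0.00432

a = A_s f_y/(0.85 f'_c b) = 8.505 in.
β₁ = 0.85, so c = a/β₁ = 8.505/0.85 = 10.006 in.
From the linear strain diagram with ε_cu = 0.003: ε_t = 0.003 (d − c)/c = 0.003 × (24.4 − 10.006)/10.006 = 0.00432.
ε_t is between 0.004 and 0.005 — transition zone.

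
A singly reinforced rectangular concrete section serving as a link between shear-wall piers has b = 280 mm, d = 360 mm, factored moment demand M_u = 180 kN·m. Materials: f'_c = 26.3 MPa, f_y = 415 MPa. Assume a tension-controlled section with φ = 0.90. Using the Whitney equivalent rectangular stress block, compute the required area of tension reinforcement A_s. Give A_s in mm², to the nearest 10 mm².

A_s ≈ 1560 mm²

M_n = M_u/φ = 180/0.90 = 200 kN·m.
With M_n = 0.85 f'_c a b (d − a/2), solve the quadratic for a:
a = d − √(d² − 2M_n/(0.85 f'_c b)) = 360 − √(360² − 2 × 200×10⁶/(0.85 × 26.3 × 280)) = 103.69 mm.
A_s = 0.85 f'_c a b / f_y = 0.85 × 26.3 × 103.69 × 280 / 415 = 1563.9 mm².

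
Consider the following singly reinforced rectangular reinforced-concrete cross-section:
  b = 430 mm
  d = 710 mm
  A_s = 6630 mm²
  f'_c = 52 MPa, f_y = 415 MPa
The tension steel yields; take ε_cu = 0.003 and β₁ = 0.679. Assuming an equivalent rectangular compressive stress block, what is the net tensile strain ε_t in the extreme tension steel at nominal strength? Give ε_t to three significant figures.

ε_t ≈ 0.00699

a = A_s f_y/(0.85 f'_c b) = 144.77 mm.
β₁ = 0.679, so c = a/β₁ = 144.77/0.679 = 213.21 mm.
From the linear strain diagram with ε_cu = 0.003: ε_t = 0.003 (d − c)/c = 0.003 × (710 − 213.21)/213.21 = 0.00699.
Since ε_t ≥ 0.005, the section is tension-controlled.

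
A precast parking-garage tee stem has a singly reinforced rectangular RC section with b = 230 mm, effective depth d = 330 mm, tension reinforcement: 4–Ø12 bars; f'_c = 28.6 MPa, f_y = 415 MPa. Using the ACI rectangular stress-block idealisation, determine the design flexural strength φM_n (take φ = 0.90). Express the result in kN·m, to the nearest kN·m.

A_s = 4 × 113 = 452 mm².
T = A_s f_y = 452 × 415 = 187580 N = 187.58 kN.
From C = T: a = T/(0.85 f'_c b) = 187580/(0.85 × 28.6 × 230) = 33.55 mm.
M_n = T(d − a/2) = 187.58 kN × (330 − 16.775) mm = 58.75 kN·m.
φM_n = 0.90 × 58.75 = 52.88 kN·m.

φM_n ≈ 53 kN·m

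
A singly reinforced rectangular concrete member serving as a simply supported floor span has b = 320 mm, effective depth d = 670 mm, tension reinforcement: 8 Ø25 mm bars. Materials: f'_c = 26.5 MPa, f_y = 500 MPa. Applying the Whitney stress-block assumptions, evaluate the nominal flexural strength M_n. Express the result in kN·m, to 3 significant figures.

M_n ≈ 1050 kN·m

A_s = 8 × 491 = 3928 mm².
T = A_s f_y = 3928 × 500 = 1964000 N = 1964 kN.
From C = T: a = T/(0.85 f'_c b) = 1964000/(0.85 × 26.5 × 320) = 272.48 mm.
M_n = T(d − a/2) = 1964 kN × (670 − 136.24) mm = 1048.30 kN·m.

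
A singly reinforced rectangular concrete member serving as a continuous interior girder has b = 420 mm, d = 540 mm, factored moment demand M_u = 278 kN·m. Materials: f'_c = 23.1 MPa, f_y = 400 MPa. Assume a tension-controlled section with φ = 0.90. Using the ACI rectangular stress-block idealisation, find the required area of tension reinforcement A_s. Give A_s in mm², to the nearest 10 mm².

M_n = M_u/φ = 278/0.90 = 308.889 kN·m.
With M_n = 0.85 f'_c a b (d − a/2), solve the quadratic for a:
a = d − √(d² − 2M_n/(0.85 f'_c b)) = 540 − √(540² − 2 × 308.889×10⁶/(0.85 × 23.1 × 420)) = 74.50 mm.
A_s = 0.85 f'_c a b / f_y = 0.85 × 23.1 × 74.50 × 420 / 400 = 1535.9 mm².

A_s ≈ 1540 mm²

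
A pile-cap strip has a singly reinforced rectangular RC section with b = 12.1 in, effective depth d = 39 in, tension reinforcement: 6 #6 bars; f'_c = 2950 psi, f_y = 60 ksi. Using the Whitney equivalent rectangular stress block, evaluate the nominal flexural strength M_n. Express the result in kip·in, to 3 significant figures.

A_s = 6 × 0.44 = 2.64 in².
T = A_s f_y = 2.64 × 60 = 158.4 kips.
a = T/(0.85 f'_c b) = 158.4/(0.85 × 2.95 × 12.1) = 5.221 in.
M_n = T(d − a/2) = 158.4 × (39 − 2.6105) = 5764.1 kip·in.

M_n ≈ 5760 kip·in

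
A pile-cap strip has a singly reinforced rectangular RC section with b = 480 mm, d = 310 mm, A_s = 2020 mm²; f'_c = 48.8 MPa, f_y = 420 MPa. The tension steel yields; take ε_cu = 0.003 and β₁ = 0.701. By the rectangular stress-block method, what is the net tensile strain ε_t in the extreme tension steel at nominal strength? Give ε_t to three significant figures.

ε_t ≈ 0.0123

a = A_s f_y/(0.85 f'_c b) = 42.61 mm.
β₁ = 0.701, so c = a/β₁ = 42.61/0.701 = 60.78 mm.
From the linear strain diagram with ε_cu = 0.003: ε_t = 0.003 (d − c)/c = 0.003 × (310 − 60.78)/60.78 = 0.0123.
Since ε_t ≥ 0.005, the section is tension-controlled.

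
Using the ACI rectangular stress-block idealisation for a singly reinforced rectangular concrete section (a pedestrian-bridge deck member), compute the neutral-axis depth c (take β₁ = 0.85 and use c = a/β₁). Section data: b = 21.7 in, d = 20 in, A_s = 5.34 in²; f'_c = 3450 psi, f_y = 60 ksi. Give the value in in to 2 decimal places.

T = A_s f_y = 5.34 × 60 = 320.4 kips.
a = T/(0.85 f'_c b) = 320.4/(0.85 × 3.45 × 21.7) = 5.0349 in.
With β₁ = 0.85, c = a/β₁ = 5.0349/0.85 = 5.92 in.

c ≈ 5.92 in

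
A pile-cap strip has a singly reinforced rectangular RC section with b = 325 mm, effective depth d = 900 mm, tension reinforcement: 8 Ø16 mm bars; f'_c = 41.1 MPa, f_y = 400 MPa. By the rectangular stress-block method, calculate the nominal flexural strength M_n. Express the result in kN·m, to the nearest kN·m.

A_s = 8 × 201 = 1608 mm².
T = A_s f_y = 1608 × 400 = 643200 N = 643.2 kN.
From C = T: a = T/(0.85 f'_c b) = 643200/(0.85 × 41.1 × 325) = 56.65 mm.
M_n = T(d − a/2) = 643.2 kN × (900 − 28.325) mm = 560.66 kN·m.

M_n ≈ 561 kN·m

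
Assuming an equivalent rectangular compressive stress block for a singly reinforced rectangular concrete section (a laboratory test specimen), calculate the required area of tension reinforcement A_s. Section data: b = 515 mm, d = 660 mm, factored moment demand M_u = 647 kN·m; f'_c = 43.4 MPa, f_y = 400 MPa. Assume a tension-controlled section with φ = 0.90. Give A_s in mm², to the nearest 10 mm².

M_n = M_u/φ = 647/0.90 = 718.889 kN·m.
With M_n = 0.85 f'_c a b (d − a/2), solve the quadratic for a:
a = d − √(d² − 2M_n/(0.85 f'_c b)) = 660 − √(660² − 2 × 718.889×10⁶/(0.85 × 43.4 × 515)) = 60.07 mm.
A_s = 0.85 f'_c a b / f_y = 0.85 × 43.4 × 60.07 × 515 / 400 = 2853.1 mm².

A_s ≈ 2850 mm²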